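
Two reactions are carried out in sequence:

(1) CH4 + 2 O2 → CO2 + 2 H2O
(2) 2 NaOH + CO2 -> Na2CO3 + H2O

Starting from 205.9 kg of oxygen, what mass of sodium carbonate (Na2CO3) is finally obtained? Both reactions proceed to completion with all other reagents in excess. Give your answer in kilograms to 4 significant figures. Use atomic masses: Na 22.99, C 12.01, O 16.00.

341.0 kg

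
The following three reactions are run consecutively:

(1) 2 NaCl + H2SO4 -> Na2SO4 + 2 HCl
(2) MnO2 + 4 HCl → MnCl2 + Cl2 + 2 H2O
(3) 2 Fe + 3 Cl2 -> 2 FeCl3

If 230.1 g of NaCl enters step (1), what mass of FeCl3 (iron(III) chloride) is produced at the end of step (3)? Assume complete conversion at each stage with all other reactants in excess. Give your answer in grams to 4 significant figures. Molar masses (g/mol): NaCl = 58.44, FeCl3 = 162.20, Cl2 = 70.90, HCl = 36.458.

106.4 g

n(NaCl) = 230.1 / 58.44 = 3.9374 mol.
Reaction (1): NaCl→HCl ratio 2:2 ⇒ n(HCl) = 3.9374 mol.
Reaction (2): HCl→Cl2 ratio 4:1 ⇒ n(Cl2) = 0.98434 mol.
Reaction (3): Cl2→FeCl3 ratio 3:2 ⇒ n(FeCl3) = 0.65623 mol.
Mass of FeCl3 = 0.65623 × 162.20 = 106.44 g.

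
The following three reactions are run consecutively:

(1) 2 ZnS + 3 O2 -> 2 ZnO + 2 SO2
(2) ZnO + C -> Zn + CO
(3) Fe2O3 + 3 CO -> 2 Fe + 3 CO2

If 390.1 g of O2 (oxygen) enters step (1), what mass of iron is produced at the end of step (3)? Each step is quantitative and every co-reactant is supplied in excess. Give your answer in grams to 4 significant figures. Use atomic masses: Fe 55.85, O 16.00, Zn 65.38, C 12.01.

M(O2) = 2(16.00) = 32.00 g/mol.
M(Fe) = 55.85 g/mol.
n(O2) = 390.1 / 32.00 = 12.191 mol.
Reaction (1): O2→ZnO ratio 3:2 ⇒ n(ZnO) = 8.1271 mol.
Reaction (2): ZnO→CO ratio 1:1 ⇒ n(CO) = 8.1271 mol.
Reaction (3): CO→Fe ratio 3:2 ⇒ n(Fe) = 5.4181 mol.
Mass of Fe = 5.4181 × 55.85 = 302.60 g.

302.6 g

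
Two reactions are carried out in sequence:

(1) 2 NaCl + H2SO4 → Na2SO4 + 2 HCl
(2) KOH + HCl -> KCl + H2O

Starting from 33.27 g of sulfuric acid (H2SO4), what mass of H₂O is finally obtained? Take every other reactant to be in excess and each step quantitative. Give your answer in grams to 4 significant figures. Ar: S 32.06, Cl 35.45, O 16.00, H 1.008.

M(H2SO4) = 2(1.008) + 32.06 + 4(16.00) = 98.076 g/mol.
M(H2O) = 2(1.008) + 16.00 = 18.016 g/mol.
n(H2SO4) = 33.270 / 98.076 = 0.33923 mol.
Step 1 gives a 1:2 ratio of H2SO4 to HCl, so n(HCl) = 0.67845 mol.
In step 2 the HCl:H2O ratio is 1:1, so n(H2O) = 0.67845 mol.
Mass of H2O = 0.67845 × 18.016 = 12.223 g.

12.22 g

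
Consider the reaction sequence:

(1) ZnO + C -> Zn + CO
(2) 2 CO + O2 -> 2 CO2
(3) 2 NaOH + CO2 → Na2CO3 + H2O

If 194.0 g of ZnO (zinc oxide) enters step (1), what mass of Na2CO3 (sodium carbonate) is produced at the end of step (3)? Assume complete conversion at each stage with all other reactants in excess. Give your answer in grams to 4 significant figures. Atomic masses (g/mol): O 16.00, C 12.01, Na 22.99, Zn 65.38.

252.7 g

M(ZnO) = 65.38 + 16.00 = 81.38 g/mol.
M(Na2CO3) = 2(22.99) + 12.01 + 3(16.00) = 105.99 g/mol.
n(ZnO) = 194.0 / 81.38 = 2.3839 mol.
Reaction (1): ZnO→CO ratio 1:1 ⇒ n(CO) = 2.3839 mol.
Reaction (2): CO→CO2 ratio 2:2 ⇒ n(CO2) = 2.3839 mol.
Reaction (3): CO2→Na2CO3 ratio 1:1 ⇒ n(Na2CO3) = 2.3839 mol.
Mass of Na2CO3 = 2.3839 × 105.99 = 252.67 g.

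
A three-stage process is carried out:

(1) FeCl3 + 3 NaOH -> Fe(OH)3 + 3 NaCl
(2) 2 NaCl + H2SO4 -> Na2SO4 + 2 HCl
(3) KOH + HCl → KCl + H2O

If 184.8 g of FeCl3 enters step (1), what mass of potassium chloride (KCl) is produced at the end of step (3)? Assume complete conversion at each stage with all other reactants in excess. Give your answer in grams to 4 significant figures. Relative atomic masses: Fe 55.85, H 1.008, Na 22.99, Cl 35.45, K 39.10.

254.8 g

M(FeCl3) = 55.85 + 3(35.45) = 162.20 g/mol.
M(KCl) = 39.10 + 35.45 = 74.55 g/mol.
n(FeCl3) = 184.8 / 162.20 = 1.1393 mol.
Reaction (1): FeCl3→NaCl ratio 1:3 ⇒ n(NaCl) = 3.4180 mol.
Reaction (2): NaCl→HCl ratio 2:2 ⇒ n(HCl) = 3.4180 mol.
Reaction (3): HCl→KCl ratio 1:1 ⇒ n(KCl) = 3.4180 mol.
Mass of KCl = 3.4180 × 74.55 = 254.81 g.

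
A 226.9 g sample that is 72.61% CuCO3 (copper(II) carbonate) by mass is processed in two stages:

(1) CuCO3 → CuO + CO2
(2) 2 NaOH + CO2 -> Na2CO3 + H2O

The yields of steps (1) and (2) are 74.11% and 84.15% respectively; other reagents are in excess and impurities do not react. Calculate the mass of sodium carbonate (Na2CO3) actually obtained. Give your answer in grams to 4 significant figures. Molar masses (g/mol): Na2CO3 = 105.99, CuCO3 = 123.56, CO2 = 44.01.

88.14 g

Pure CuCO3 = 226.9 × 0.7261 = 164.75 g.
n(CuCO3) = 164.75 / 123.56 = 1.3334 mol.
Step 1 (CuCO3:CO2 = 1:1): theoretical n(CO2) = 1.3334 mol; at 74.11% yield, n(CO2) = 0.98817 mol.
Step 2 (CO2:Na2CO3 = 1:1): theoretical n(Na2CO3) = 0.98817 mol, so theoretical mass = 0.98817 × 105.99 = 104.74 g.
At 84.15% yield, actual mass of Na2CO3 = 104.74 × 0.8415 = 88.135 g.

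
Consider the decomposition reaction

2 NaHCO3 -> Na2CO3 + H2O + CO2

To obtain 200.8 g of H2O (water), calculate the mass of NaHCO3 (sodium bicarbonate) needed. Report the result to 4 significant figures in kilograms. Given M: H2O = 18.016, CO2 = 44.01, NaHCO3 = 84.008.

1.873 kg

n(H2O) = 200.80 g / 18.016 g/mol = 11.146 mol.
From the equation the H2O:NaHCO3 mole ratio is 1:2, so n(NaHCO3) = 11.146 × 2/1 = 22.291 mol.
Mass of NaHCO3 = 22.291 mol × 84.008 g/mol = 1872.6 g.
Converting to kg: 1872.6 g = 1.873 kg.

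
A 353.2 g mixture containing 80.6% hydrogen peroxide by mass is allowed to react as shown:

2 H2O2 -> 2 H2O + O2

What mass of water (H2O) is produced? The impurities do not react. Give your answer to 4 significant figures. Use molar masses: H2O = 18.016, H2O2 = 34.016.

Mass of pure H2O2 = 353.2 g × 0.806 = 284.68 g.
n(H2O2) = 284.68 g / 34.016 g/mol = 8.3690 mol.
From the equation the H2O2:H2O mole ratio is 2:2, so n(H2O) = 8.3690 × 2/2 = 8.3690 mol.
Mass of H2O = 8.3690 mol × 18.016 g/mol = 150.78 g.

150.8 g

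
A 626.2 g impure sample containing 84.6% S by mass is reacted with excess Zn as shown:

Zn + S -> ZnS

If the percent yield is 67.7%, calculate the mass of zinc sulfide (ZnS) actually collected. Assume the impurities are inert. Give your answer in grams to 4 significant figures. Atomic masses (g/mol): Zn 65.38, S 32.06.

1090 g

Pure S available = 626.2 g × 0.846 = 529.77 g.
M(S) = 32.06 g/mol.
M(ZnS) = 65.38 + 32.06 = 97.44 g/mol.
n(S) = 529.77 g / 32.06 g/mol = 16.524 mol.
From the equation the S:ZnS mole ratio is 1:1, so n(ZnS) = 16.524 × 1/1 = 16.524 mol.
Mass of ZnS = 16.524 mol × 97.44 g/mol = 1610.1 g.
Actual mass collected = 1610.1 g × 0.677 = 1090.0 g.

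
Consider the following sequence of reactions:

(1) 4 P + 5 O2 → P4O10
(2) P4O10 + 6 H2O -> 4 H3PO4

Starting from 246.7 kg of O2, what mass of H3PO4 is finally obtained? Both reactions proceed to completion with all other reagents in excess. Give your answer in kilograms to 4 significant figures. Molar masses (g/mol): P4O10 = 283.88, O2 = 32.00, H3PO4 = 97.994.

604.4 kg

246.7 kg = 246700 g.
n(O2) = 246700 / 32.00 = 7709.4 mol.
Step 1 gives a 5:1 ratio of O2 to P4O10, so n(P4O10) = 1541.9 mol.
In step 2 the P4O10:H3PO4 ratio is 1:4, so n(H3PO4) = 6167.5 mol.
Mass of H3PO4 = 6167.5 × 97.994 = 604380 g = 604.4 kg.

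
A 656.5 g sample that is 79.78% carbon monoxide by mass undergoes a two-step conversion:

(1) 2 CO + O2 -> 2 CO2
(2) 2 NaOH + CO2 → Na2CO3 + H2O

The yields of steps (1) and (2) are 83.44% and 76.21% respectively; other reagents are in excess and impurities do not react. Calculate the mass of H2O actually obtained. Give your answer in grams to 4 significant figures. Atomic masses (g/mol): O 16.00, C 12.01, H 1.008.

214.2 g

Pure CO = 656.5 × 0.7978 = 523.76 g.
M(CO) = 12.01 + 16.00 = 28.01 g/mol.
M(H2O) = 2(1.008) + 16.00 = 18.016 g/mol.
n(CO) = 523.76 / 28.01 = 18.699 mol.
Step 1 (CO:CO2 = 2:2): theoretical n(CO2) = 18.699 mol; at 83.44% yield, n(CO2) = 15.602 mol.
Step 2 (CO2:H2O = 1:1): theoretical n(H2O) = 15.602 mol, so theoretical mass = 15.602 × 18.016 = 281.09 g.
At 76.21% yield, actual mass of H2O = 281.09 × 0.7621 = 214.22 g.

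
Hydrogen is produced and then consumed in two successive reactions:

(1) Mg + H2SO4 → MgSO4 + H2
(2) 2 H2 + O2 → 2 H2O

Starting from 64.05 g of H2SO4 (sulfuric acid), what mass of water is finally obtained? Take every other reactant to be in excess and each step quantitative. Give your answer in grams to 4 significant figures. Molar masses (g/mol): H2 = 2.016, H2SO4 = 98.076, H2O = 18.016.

n(H2SO4) = 64.050 / 98.076 = 0.65306 mol.
Step 1 gives a 1:1 ratio of H2SO4 to H2, so n(H2) = 0.65306 mol.
In step 2 the H2:H2O ratio is 2:2, so n(H2O) = 0.65306 mol.
Mass of H2O = 0.65306 × 18.016 = 11.766 g.

11.77 g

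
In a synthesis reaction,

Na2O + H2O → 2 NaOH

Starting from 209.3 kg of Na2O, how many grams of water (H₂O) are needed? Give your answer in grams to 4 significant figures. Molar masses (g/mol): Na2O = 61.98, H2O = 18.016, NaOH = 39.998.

60840 g

Convert: 209.3 kg = 209300 g.
n(Na2O) = 209300 g / 61.98 g/mol = 3376.9 mol.
From the equation the Na2O:H2O mole ratio is 1:1, so n(H2O) = 3376.9 × 1/1 = 3376.9 mol.
Mass of H2O = 3376.9 mol × 18.016 g/mol = 60838 g.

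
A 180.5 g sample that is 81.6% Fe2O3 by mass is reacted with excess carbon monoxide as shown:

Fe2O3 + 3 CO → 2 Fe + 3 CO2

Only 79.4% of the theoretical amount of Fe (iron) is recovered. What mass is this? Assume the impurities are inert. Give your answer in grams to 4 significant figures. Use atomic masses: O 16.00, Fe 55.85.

81.80 g

Pure Fe2O3 available = 180.5 g × 0.816 = 147.29 g.
M(Fe2O3) = 2(55.85) + 3(16.00) = 159.70 g/mol.
M(Fe) = 55.85 g/mol.
n(Fe2O3) = 147.29 g / 159.70 g/mol = 0.92228 mol.
From the equation the Fe2O3:Fe mole ratio is 1:2, so n(Fe) = 0.92228 × 2/1 = 1.8446 mol.
Mass of Fe = 1.8446 mol × 55.85 g/mol = 103.02 g.
Actual mass collected = 103.02 g × 0.794 = 81.797 g.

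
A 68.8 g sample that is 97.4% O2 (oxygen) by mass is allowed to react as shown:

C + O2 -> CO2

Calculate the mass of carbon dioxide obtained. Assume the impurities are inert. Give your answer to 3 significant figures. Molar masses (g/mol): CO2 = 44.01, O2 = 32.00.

92.2 g

Mass of pure O2 = 68.8 g × 0.974 = 67.01 g.
n(O2) = 67.01 g / 32.00 g/mol = 2.094 mol.
From the equation the O2:CO2 mole ratio is 1:1, so n(CO2) = 2.094 × 1/1 = 2.094 mol.
Mass of CO2 = 2.094 mol × 44.01 g/mol = 92.16 g.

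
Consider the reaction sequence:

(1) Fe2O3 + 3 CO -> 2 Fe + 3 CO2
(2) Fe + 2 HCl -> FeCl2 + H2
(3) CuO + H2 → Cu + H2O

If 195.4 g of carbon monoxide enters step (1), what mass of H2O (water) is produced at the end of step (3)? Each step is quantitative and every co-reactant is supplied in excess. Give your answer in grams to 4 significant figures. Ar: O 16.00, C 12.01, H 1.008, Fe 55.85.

M(CO) = 12.01 + 16.00 = 28.01 g/mol.
M(H2O) = 2(1.008) + 16.00 = 18.016 g/mol.
n(CO) = 195.4 / 28.01 = 6.9761 mol.
Reaction (1): CO→Fe ratio 3:2 ⇒ n(Fe) = 4.6507 mol.
Reaction (2): Fe→H2 ratio 1:1 ⇒ n(H2) = 4.6507 mol.
Reaction (3): H2→H2O ratio 1:1 ⇒ n(H2O) = 4.6507 mol.
Mass of H2O = 4.6507 × 18.016 = 83.787 g.

83.79 g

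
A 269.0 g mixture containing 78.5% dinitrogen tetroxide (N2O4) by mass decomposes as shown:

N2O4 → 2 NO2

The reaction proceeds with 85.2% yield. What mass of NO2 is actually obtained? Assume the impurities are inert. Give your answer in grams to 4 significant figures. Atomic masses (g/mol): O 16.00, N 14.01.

179.9 g

Pure N2O4 available = 269.0 g × 0.785 = 211.16 g.
M(N2O4) = 2(14.01) + 4(16.00) = 92.02 g/mol.
M(NO2) = 14.01 + 2(16.00) = 46.01 g/mol.
n(N2O4) = 211.16 g / 92.02 g/mol = 2.2948 mol.
From the equation the N2O4:NO2 mole ratio is 1:2, so n(NO2) = 2.2948 × 2/1 = 4.5895 mol.
Mass of NO2 = 4.5895 mol × 46.01 g/mol = 211.16 g.
Actual mass collected = 211.16 g × 0.852 = 179.91 g.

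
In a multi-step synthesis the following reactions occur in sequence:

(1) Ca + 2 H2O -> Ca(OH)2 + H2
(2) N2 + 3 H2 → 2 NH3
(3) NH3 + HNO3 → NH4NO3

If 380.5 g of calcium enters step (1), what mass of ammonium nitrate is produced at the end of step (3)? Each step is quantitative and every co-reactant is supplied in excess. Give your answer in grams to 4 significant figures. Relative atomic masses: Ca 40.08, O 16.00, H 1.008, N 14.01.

506.6 g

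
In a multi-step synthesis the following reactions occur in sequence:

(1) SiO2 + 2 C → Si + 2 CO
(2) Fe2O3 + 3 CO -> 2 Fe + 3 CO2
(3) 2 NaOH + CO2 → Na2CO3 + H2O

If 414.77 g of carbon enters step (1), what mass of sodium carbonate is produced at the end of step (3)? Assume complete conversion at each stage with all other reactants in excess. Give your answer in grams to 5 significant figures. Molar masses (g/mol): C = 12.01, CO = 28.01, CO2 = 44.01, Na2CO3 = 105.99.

3660.4 g

n(C) = 414.77 / 12.01 = 34.5354 mol.
Reaction (1): C→CO ratio 2:2 ⇒ n(CO) = 34.5354 mol.
Reaction (2): CO→CO2 ratio 3:3 ⇒ n(CO2) = 34.5354 mol.
Reaction (3): CO2→Na2CO3 ratio 1:1 ⇒ n(Na2CO3) = 34.5354 mol.
Mass of Na2CO3 = 34.5354 × 105.99 = 3660.41 g.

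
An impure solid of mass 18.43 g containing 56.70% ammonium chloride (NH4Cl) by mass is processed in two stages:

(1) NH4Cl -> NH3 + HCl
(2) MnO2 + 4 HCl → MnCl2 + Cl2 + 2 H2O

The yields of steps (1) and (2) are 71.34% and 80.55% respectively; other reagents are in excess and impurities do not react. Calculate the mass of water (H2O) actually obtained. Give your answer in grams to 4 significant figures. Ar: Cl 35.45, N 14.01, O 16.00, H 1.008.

Pure NH4Cl = 18.43 × 0.5670 = 10.450 g.
M(NH4Cl) = 14.01 + 4(1.008) + 35.45 = 53.492 g/mol.
M(H2O) = 2(1.008) + 16.00 = 18.016 g/mol.
n(NH4Cl) = 10.450 / 53.492 = 0.19535 mol.
Step 1 (NH4Cl:HCl = 1:1): theoretical n(HCl) = 0.19535 mol; at 71.34% yield, n(HCl) = 0.13936 mol.
Step 2 (HCl:H2O = 4:2): theoretical n(H2O) = 0.069682 mol, so theoretical mass = 0.069682 × 18.016 = 1.2554 g.
At 80.55% yield, actual mass of H2O = 1.2554 × 0.8055 = 1.0112 g.

1.011 g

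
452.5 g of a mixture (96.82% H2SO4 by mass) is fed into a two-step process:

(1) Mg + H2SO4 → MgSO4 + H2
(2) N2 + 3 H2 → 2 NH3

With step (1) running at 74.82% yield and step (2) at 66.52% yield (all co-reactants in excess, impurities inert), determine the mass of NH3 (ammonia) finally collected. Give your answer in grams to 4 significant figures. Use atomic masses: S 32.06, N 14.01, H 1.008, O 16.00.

25.25 g

Pure H2SO4 = 452.5 × 0.9682 = 438.11 g.
M(H2SO4) = 2(1.008) + 32.06 + 4(16.00) = 98.076 g/mol.
M(NH3) = 14.01 + 3(1.008) = 17.034 g/mol.
n(H2SO4) = 438.11 / 98.076 = 4.4671 mol.
Step 1 (H2SO4:H2 = 1:1): theoretical n(H2) = 4.4671 mol; at 74.82% yield, n(H2) = 3.3422 mol.
Step 2 (H2:NH3 = 3:2): theoretical n(NH3) = 2.2282 mol, so theoretical mass = 2.2282 × 17.034 = 37.955 g.
At 66.52% yield, actual mass of NH3 = 37.955 × 0.6652 = 25.247 g.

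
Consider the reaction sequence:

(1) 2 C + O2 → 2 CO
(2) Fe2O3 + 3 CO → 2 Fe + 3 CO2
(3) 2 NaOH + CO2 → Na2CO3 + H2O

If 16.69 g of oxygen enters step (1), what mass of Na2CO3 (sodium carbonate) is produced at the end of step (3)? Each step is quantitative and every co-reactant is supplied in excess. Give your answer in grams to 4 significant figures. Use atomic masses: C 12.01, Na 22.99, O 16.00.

110.6 g

M(O2) = 2(16.00) = 32.00 g/mol.
M(Na2CO3) = 2(22.99) + 12.01 + 3(16.00) = 105.99 g/mol.
n(O2) = 16.69 / 32.00 = 0.52156 mol.
Reaction (1): O2→CO ratio 1:2 ⇒ n(CO) = 1.0431 mol.
Reaction (2): CO→CO2 ratio 3:3 ⇒ n(CO2) = 1.0431 mol.
Reaction (3): CO2→Na2CO3 ratio 1:1 ⇒ n(Na2CO3) = 1.0431 mol.
Mass of Na2CO3 = 1.0431 × 105.99 = 110.56 g.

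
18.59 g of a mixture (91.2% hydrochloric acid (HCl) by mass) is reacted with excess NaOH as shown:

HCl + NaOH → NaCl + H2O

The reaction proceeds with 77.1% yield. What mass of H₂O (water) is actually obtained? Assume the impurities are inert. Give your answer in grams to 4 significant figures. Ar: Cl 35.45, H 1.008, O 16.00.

6.459 g

Pure HCl available = 18.59 g × 0.912 = 16.954 g.
M(HCl) = 1.008 + 35.45 = 36.458 g/mol.
M(H2O) = 2(1.008) + 16.00 = 18.016 g/mol.
n(HCl) = 16.954 g / 36.458 g/mol = 0.46503 mol.
From the equation the HCl:H2O mole ratio is 1:1, so n(H2O) = 0.46503 × 1/1 = 0.46503 mol.
Mass of H2O = 0.46503 mol × 18.016 g/mol = 8.3780 g.
Actual mass collected = 8.3780 g × 0.771 = 6.4594 g.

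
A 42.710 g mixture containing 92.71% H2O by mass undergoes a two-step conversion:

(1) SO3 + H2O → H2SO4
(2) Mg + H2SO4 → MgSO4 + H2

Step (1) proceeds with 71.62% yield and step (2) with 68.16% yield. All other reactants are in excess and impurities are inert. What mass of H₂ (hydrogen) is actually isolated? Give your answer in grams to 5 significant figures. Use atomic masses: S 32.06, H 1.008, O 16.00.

Pure H2O = 42.710 × 0.9271 = 39.5964 g.
M(H2O) = 2(1.008) + 16.00 = 18.016 g/mol.
M(H2) = 2(1.008) = 2.016 g/mol.
n(H2O) = 39.5964 / 18.016 = 2.19785 mol.
Step 1 (H2O:H2SO4 = 1:1): theoretical n(H2SO4) = 2.19785 mol; at 71.62% yield, n(H2SO4) = 1.57410 mol.
Step 2 (H2SO4:H2 = 1:1): theoretical n(H2) = 1.57410 mol, so theoretical mass = 1.57410 × 2.016 = 3.17338 g.
At 68.16% yield, actual mass of H2 = 3.17338 × 0.6816 = 2.16298 g.

2.1630 g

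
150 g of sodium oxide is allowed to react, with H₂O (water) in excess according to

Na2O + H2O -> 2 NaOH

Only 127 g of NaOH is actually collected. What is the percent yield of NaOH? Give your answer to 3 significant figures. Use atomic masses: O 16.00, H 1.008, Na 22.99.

M(Na2O) = 2(22.99) + 16.00 = 61.98 g/mol.
M(NaOH) = 22.99 + 16.00 + 1.008 = 39.998 g/mol.
n(Na2O) = 150.0 g / 61.98 g/mol = 2.420 mol.
From the equation the Na2O:NaOH mole ratio is 1:2, so n(NaOH) = 2.420 × 2/1 = 4.840 mol.
Mass of NaOH = 4.840 mol × 39.998 g/mol = 193.6 g.
This is the theoretical yield. Percent yield = 127 g / 193.6 g × 100% = 65.60%.

65.6 %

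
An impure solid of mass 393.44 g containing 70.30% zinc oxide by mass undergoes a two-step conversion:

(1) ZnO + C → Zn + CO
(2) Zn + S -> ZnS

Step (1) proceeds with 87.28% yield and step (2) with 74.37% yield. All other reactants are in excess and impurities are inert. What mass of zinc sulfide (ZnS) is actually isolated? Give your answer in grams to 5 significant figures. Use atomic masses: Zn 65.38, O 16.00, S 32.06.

214.96 g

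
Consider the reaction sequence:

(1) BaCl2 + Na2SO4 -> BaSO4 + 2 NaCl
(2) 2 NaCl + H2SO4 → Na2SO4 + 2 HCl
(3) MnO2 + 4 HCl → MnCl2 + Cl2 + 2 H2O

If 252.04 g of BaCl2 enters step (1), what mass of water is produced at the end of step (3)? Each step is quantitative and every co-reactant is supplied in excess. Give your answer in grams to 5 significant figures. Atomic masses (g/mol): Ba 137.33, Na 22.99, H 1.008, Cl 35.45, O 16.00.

21.806 g

M(BaCl2) = 137.33 + 2(35.45) = 208.23 g/mol.
M(H2O) = 2(1.008) + 16.00 = 18.016 g/mol.
n(BaCl2) = 252.04 / 208.23 = 1.21039 mol.
Reaction (1): BaCl2→NaCl ratio 1:2 ⇒ n(NaCl) = 2.42078 mol.
Reaction (2): NaCl→HCl ratio 2:2 ⇒ n(HCl) = 2.42078 mol.
Reaction (3): HCl→H2O ratio 4:2 ⇒ n(H2O) = 1.21039 mol.
Mass of H2O = 1.21039 × 18.016 = 21.8064 g.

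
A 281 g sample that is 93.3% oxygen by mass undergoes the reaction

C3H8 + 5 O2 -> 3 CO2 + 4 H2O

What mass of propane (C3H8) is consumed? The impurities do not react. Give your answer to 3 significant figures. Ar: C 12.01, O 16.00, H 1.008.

Mass of pure O2 = 281 g × 0.933 = 262.2 g.
M(O2) = 2(16.00) = 32.00 g/mol.
M(C3H8) = 3(12.01) + 8(1.008) = 44.094 g/mol.
n(O2) = 262.2 g / 32.00 g/mol = 8.193 mol.
From the equation the O2:C3H8 mole ratio is 5:1, so n(C3H8) = 8.193 × 1/5 = 1.639 mol.
Mass of C3H8 = 1.639 mol × 44.094 g/mol = 72.25 g.

72.3 g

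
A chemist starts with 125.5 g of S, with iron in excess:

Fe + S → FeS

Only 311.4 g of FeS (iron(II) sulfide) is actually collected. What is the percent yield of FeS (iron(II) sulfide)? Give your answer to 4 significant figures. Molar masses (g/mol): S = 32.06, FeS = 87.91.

n(S) = 125.50 g / 32.06 g/mol = 3.9145 mol.
From the equation the S:FeS mole ratio is 1:1, so n(FeS) = 3.9145 × 1/1 = 3.9145 mol.
Mass of FeS = 3.9145 mol × 87.91 g/mol = 344.13 g.
This is the theoretical yield. Percent yield = 311.4 g / 344.13 g × 100% = 90.490%.

90.49 %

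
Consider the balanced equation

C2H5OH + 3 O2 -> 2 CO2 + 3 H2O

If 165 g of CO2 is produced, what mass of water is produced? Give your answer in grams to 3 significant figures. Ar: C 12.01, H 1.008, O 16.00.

101 g

M(CO2) = 12.01 + 2(16.00) = 44.01 g/mol.
M(H2O) = 2(1.008) + 16.00 = 18.016 g/mol.
n(CO2) = 165.0 g / 44.01 g/mol = 3.749 mol.
From the equation the CO2:H2O mole ratio is 2:3, so n(H2O) = 3.749 × 3/2 = 5.624 mol.
Mass of H2O = 5.624 mol × 18.016 g/mol = 101.3 g.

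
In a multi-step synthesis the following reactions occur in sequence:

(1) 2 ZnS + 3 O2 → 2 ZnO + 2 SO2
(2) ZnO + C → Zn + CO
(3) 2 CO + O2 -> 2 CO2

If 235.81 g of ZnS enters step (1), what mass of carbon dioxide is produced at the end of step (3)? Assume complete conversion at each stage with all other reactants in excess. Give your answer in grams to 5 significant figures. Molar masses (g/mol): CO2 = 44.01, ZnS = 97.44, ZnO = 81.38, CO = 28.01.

n(ZnS) = 235.81 / 97.44 = 2.42005 mol.
Reaction (1): ZnS→ZnO ratio 2:2 ⇒ n(ZnO) = 2.42005 mol.
Reaction (2): ZnO→CO ratio 1:1 ⇒ n(CO) = 2.42005 mol.
Reaction (3): CO→CO2 ratio 2:2 ⇒ n(CO2) = 2.42005 mol.
Mass of CO2 = 2.42005 × 44.01 = 106.507 g.

106.51 g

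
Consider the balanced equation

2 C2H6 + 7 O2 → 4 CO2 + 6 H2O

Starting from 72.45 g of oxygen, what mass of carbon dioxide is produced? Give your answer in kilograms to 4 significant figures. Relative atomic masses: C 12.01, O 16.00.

0.05694 kg

M(O2) = 2(16.00) = 32.00 g/mol.
M(CO2) = 12.01 + 2(16.00) = 44.01 g/mol.
n(O2) = 72.450 g / 32.00 g/mol = 2.2641 mol.
From the equation the O2:CO2 mole ratio is 7:4, so n(CO2) = 2.2641 × 4/7 = 1.2937 mol.
Mass of CO2 = 1.2937 mol × 44.01 g/mol = 56.938 g.
Converting to kg: 56.938 g = 0.05694 kg.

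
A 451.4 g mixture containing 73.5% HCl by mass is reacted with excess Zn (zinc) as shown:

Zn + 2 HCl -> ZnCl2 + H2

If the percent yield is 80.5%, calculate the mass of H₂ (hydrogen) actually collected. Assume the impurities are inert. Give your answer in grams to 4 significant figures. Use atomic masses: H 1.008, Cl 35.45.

7.384 g

Pure HCl available = 451.4 g × 0.735 = 331.78 g.
M(HCl) = 1.008 + 35.45 = 36.458 g/mol.
M(H2) = 2(1.008) = 2.016 g/mol.
n(HCl) = 331.78 g / 36.458 g/mol = 9.1003 mol.
From the equation the HCl:H2 mole ratio is 2:1, so n(H2) = 9.1003 × 1/2 = 4.5502 mol.
Mass of H2 = 4.5502 mol × 2.016 g/mol = 9.1731 g.
Actual mass collected = 9.1731 g × 0.805 = 7.3844 g.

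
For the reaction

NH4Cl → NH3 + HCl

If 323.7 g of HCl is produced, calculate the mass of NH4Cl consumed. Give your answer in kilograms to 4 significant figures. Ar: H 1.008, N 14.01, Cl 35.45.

0.4749 kg

M(HCl) = 1.008 + 35.45 = 36.458 g/mol.
M(NH4Cl) = 14.01 + 4(1.008) + 35.45 = 53.492 g/mol.
n(HCl) = 323.70 g / 36.458 g/mol = 8.8787 mol.
From the equation the HCl:NH4Cl mole ratio is 1:1, so n(NH4Cl) = 8.8787 × 1/1 = 8.8787 mol.
Mass of NH4Cl = 8.8787 mol × 53.492 g/mol = 474.94 g.
Converting to kg: 474.94 g = 0.4749 kg.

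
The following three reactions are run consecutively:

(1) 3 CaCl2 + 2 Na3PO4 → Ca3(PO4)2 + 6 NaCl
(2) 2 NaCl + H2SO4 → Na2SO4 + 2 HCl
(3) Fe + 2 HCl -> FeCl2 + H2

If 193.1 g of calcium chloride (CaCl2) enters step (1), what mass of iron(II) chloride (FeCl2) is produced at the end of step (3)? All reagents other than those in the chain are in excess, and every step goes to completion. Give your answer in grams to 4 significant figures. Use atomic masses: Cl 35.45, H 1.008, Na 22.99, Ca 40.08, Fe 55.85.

220.5 g

M(CaCl2) = 40.08 + 2(35.45) = 110.98 g/mol.
M(FeCl2) = 55.85 + 2(35.45) = 126.75 g/mol.
n(CaCl2) = 193.1 / 110.98 = 1.7400 mol.
Reaction (1): CaCl2→NaCl ratio 3:6 ⇒ n(NaCl) = 3.4799 mol.
Reaction (2): NaCl→HCl ratio 2:2 ⇒ n(HCl) = 3.4799 mol.
Reaction (3): HCl→FeCl2 ratio 2:1 ⇒ n(FeCl2) = 1.7400 mol.
Mass of FeCl2 = 1.7400 × 126.75 = 220.54 g.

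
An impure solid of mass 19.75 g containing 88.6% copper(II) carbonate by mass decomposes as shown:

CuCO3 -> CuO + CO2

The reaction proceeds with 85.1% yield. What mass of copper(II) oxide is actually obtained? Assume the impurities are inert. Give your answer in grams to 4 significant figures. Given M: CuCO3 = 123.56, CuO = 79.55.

9.587 g

Pure CuCO3 available = 19.75 g × 0.886 = 17.498 g.
n(CuCO3) = 17.498 g / 123.56 g/mol = 0.14162 mol.
From the equation the CuCO3:CuO mole ratio is 1:1, so n(CuO) = 0.14162 × 1/1 = 0.14162 mol.
Mass of CuO = 0.14162 mol × 79.55 g/mol = 11.266 g.
Actual mass collected = 11.266 g × 0.851 = 9.5872 g.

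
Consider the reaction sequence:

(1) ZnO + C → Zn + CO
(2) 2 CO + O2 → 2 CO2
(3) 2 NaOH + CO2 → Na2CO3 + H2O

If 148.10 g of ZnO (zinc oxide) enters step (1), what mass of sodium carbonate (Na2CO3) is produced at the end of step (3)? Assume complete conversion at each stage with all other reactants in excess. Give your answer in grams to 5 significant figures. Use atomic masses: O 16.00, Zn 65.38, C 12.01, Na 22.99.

192.89 g

M(ZnO) = 65.38 + 16.00 = 81.38 g/mol.
M(Na2CO3) = 2(22.99) + 12.01 + 3(16.00) = 105.99 g/mol.
n(ZnO) = 148.10 / 81.38 = 1.81986 mol.
Reaction (1): ZnO→CO ratio 1:1 ⇒ n(CO) = 1.81986 mol.
Reaction (2): CO→CO2 ratio 2:2 ⇒ n(CO2) = 1.81986 mol.
Reaction (3): CO2→Na2CO3 ratio 1:1 ⇒ n(Na2CO3) = 1.81986 mol.
Mass of Na2CO3 = 1.81986 × 105.99 = 192.887 g.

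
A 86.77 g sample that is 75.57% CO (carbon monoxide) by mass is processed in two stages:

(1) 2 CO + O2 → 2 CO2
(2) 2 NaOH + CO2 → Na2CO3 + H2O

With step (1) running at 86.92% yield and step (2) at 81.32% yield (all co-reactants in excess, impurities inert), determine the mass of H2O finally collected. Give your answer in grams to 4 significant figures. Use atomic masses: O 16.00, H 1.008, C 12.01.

29.81 g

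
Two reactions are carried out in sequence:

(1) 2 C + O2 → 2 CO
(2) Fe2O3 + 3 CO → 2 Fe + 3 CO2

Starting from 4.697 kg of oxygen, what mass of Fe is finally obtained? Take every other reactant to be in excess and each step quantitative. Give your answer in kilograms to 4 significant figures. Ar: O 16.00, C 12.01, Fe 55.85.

10.93 kg

M(O2) = 2(16.00) = 32.00 g/mol.
M(Fe) = 55.85 g/mol.
4.697 kg = 4697.0 g.
n(O2) = 4697.0 / 32.00 = 146.78 mol.
Step 1 gives a 1:2 ratio of O2 to CO, so n(CO) = 293.56 mol.
In step 2 the CO:Fe ratio is 3:2, so n(Fe) = 195.71 mol.
Mass of Fe = 195.71 × 55.85 = 10930 g = 10.93 kg.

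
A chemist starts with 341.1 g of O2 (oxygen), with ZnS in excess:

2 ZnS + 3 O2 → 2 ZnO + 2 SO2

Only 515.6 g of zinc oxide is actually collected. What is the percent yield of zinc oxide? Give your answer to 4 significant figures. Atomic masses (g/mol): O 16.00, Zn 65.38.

89.16 %

M(O2) = 2(16.00) = 32.00 g/mol.
M(ZnO) = 65.38 + 16.00 = 81.38 g/mol.
n(O2) = 341.10 g / 32.00 g/mol = 10.659 mol.
From the equation the O2:ZnO mole ratio is 3:2, so n(ZnO) = 10.659 × 2/3 = 7.1063 mol.
Mass of ZnO = 7.1063 mol × 81.38 g/mol = 578.31 g.
This is the theoretical yield. Percent yield = 515.6 g / 578.31 g × 100% = 89.157%.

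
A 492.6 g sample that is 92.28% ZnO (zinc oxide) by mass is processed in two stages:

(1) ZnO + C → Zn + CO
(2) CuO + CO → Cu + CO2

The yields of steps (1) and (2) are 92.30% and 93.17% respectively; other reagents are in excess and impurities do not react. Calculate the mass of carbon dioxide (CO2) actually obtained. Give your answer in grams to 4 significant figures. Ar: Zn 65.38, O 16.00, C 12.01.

211.4 g

Pure ZnO = 492.6 × 0.9228 = 454.57 g.
M(ZnO) = 65.38 + 16.00 = 81.38 g/mol.
M(CO2) = 12.01 + 2(16.00) = 44.01 g/mol.
n(ZnO) = 454.57 / 81.38 = 5.5858 mol.
Step 1 (ZnO:CO = 1:1): theoretical n(CO) = 5.5858 mol; at 92.30% yield, n(CO) = 5.1557 mol.
Step 2 (CO:CO2 = 1:1): theoretical n(CO2) = 5.1557 mol, so theoretical mass = 5.1557 × 44.01 = 226.90 g.
At 93.17% yield, actual mass of CO2 = 226.90 × 0.9317 = 211.40 g.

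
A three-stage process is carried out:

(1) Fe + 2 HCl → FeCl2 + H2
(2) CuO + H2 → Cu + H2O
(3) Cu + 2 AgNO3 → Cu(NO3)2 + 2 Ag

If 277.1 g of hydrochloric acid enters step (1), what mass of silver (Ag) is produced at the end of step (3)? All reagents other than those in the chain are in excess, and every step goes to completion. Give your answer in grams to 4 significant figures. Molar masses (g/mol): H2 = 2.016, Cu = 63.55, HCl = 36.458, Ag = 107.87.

n(HCl) = 277.1 / 36.458 = 7.6005 mol.
Reaction (1): HCl→H2 ratio 2:1 ⇒ n(H2) = 3.8003 mol.
Reaction (2): H2→Cu ratio 1:1 ⇒ n(Cu) = 3.8003 mol.
Reaction (3): Cu→Ag ratio 1:2 ⇒ n(Ag) = 7.6005 mol.
Mass of Ag = 7.6005 × 107.87 = 819.87 g.

819.9 g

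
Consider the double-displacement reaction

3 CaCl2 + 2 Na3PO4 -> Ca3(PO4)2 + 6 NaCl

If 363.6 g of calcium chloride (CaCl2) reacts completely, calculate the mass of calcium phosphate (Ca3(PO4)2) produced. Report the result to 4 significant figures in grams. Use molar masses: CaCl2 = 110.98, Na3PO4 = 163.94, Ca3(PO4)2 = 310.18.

338.7 g

n(CaCl2) = 363.60 g / 110.98 g/mol = 3.2763 mol.
From the equation the CaCl2:Ca3(PO4)2 mole ratio is 3:1, so n(Ca3(PO4)2) = 3.2763 × 1/3 = 1.0921 mol.
Mass of Ca3(PO4)2 = 1.0921 mol × 310.18 g/mol = 338.74 g.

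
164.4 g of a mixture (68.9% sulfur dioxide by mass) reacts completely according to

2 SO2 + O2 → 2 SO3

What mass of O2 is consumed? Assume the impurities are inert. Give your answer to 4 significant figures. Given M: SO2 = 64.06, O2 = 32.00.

28.29 g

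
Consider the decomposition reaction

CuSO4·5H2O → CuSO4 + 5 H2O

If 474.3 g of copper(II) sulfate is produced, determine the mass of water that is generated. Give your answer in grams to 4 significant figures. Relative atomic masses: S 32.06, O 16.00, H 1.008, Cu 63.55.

M(CuSO4) = 63.55 + 32.06 + 4(16.00) = 159.61 g/mol.
M(H2O) = 2(1.008) + 16.00 = 18.016 g/mol.
n(CuSO4) = 474.30 g / 159.61 g/mol = 2.9716 mol.
From the equation the CuSO4:H2O mole ratio is 1:5, so n(H2O) = 2.9716 × 5/1 = 14.858 mol.
Mass of H2O = 14.858 mol × 18.016 g/mol = 267.68 g.

267.7 g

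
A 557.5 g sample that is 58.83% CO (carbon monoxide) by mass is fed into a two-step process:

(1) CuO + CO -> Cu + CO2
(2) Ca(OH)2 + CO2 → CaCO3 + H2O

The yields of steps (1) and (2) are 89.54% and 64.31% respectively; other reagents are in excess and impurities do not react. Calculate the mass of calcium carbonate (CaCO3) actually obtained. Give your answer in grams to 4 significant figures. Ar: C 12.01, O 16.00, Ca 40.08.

674.9 g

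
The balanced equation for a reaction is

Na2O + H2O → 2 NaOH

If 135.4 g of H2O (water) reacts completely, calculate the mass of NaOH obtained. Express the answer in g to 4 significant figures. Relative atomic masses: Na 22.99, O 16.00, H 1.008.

601.2 g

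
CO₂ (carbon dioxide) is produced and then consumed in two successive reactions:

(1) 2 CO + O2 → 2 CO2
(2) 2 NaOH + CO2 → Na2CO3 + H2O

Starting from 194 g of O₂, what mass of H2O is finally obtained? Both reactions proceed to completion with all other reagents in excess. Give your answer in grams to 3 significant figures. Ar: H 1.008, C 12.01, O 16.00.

M(O2) = 2(16.00) = 32.00 g/mol.
M(H2O) = 2(1.008) + 16.00 = 18.016 g/mol.
n(O2) = 194.0 / 32.00 = 6.062 mol.
Step 1 gives a 1:2 ratio of O2 to CO2, so n(CO2) = 12.12 mol.
In step 2 the CO2:H2O ratio is 1:1, so n(H2O) = 12.12 mol.
Mass of H2O = 12.12 × 18.016 = 218.4 g.

218 g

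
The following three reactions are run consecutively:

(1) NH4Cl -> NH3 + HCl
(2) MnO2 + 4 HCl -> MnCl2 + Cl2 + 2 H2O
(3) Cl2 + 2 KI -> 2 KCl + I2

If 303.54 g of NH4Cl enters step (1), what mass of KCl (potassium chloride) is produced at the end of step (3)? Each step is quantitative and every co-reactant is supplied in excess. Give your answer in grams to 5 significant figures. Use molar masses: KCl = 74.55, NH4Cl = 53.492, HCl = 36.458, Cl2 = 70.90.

211.52 g

n(NH4Cl) = 303.54 / 53.492 = 5.67449 mol.
Reaction (1): NH4Cl→HCl ratio 1:1 ⇒ n(HCl) = 5.67449 mol.
Reaction (2): HCl→Cl2 ratio 4:1 ⇒ n(Cl2) = 1.41862 mol.
Reaction (3): Cl2→KCl ratio 1:2 ⇒ n(KCl) = 2.83725 mol.
Mass of KCl = 2.83725 × 74.55 = 211.517 g.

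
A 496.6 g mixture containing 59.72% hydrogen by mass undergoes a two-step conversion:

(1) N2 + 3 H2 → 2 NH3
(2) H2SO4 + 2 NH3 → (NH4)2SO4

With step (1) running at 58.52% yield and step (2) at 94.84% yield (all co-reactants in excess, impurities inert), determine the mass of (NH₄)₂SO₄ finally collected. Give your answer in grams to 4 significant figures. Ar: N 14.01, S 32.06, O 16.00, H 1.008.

3596 g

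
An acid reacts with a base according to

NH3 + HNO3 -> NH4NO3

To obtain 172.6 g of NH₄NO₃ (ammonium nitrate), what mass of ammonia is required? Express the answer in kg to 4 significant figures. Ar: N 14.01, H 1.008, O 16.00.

M(NH4NO3) = 2(14.01) + 4(1.008) + 3(16.00) = 80.052 g/mol.
M(NH3) = 14.01 + 3(1.008) = 17.034 g/mol.
n(NH4NO3) = 172.60 g / 80.052 g/mol = 2.1561 mol.
From the equation the NH4NO3:NH3 mole ratio is 1:1, so n(NH3) = 2.1561 × 1/1 = 2.1561 mol.
Mass of NH3 = 2.1561 mol × 17.034 g/mol = 36.727 g.
Converting to kg: 36.727 g = 0.03673 kg.

0.03673 kg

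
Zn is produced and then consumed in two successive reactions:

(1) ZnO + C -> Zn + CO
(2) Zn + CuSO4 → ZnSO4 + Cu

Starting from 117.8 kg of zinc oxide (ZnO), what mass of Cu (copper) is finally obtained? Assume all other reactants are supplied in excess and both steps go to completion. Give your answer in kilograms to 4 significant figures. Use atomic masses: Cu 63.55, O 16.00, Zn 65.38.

91.99 kg

M(ZnO) = 65.38 + 16.00 = 81.38 g/mol.
M(Cu) = 63.55 g/mol.
117.8 kg = 117800 g.
n(ZnO) = 117800 / 81.38 = 1447.5 mol.
Step 1 gives a 1:1 ratio of ZnO to Zn, so n(Zn) = 1447.5 mol.
In step 2 the Zn:Cu ratio is 1:1, so n(Cu) = 1447.5 mol.
Mass of Cu = 1447.5 × 63.55 = 91991 g = 91.99 kg.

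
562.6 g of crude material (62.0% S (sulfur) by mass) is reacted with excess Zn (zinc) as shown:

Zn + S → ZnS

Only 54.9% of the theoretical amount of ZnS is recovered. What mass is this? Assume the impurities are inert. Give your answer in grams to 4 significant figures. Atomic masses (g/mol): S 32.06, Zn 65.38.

582.0 g

Pure S available = 562.6 g × 0.620 = 348.81 g.
M(S) = 32.06 g/mol.
M(ZnS) = 65.38 + 32.06 = 97.44 g/mol.
n(S) = 348.81 g / 32.06 g/mol = 10.880 mol.
From the equation the S:ZnS mole ratio is 1:1, so n(ZnS) = 10.880 × 1/1 = 10.880 mol.
Mass of ZnS = 10.880 mol × 97.44 g/mol = 1060.1 g.
Actual mass collected = 1060.1 g × 0.549 = 582.02 g.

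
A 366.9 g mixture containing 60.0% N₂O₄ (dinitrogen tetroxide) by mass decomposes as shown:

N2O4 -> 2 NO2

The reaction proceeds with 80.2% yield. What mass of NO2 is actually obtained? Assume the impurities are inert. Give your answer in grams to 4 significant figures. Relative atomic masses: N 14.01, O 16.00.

Pure N2O4 available = 366.9 g × 0.600 = 220.14 g.
M(N2O4) = 2(14.01) + 4(16.00) = 92.02 g/mol.
M(NO2) = 14.01 + 2(16.00) = 46.01 g/mol.
n(N2O4) = 220.14 g / 92.02 g/mol = 2.3923 mol.
From the equation the N2O4:NO2 mole ratio is 1:2, so n(NO2) = 2.3923 × 2/1 = 4.7846 mol.
Mass of NO2 = 4.7846 mol × 46.01 g/mol = 220.14 g.
Actual mass collected = 220.14 g × 0.802 = 176.55 g.

176.6 g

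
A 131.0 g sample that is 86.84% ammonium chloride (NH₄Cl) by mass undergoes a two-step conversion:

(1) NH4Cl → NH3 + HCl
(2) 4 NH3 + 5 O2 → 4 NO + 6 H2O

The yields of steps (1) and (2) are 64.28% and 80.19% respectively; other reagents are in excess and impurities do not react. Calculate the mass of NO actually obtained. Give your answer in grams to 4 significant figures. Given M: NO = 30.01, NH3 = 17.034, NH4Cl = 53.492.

32.90 g

Pure NH4Cl = 131.0 × 0.8684 = 113.76 g.
n(NH4Cl) = 113.76 / 53.492 = 2.1267 mol.
Step 1 (NH4Cl:NH3 = 1:1): theoretical n(NH3) = 2.1267 mol; at 64.28% yield, n(NH3) = 1.3670 mol.
Step 2 (NH3:NO = 4:4): theoretical n(NO) = 1.3670 mol, so theoretical mass = 1.3670 × 30.01 = 41.025 g.
At 80.19% yield, actual mass of NO = 41.025 × 0.8019 = 32.898 g.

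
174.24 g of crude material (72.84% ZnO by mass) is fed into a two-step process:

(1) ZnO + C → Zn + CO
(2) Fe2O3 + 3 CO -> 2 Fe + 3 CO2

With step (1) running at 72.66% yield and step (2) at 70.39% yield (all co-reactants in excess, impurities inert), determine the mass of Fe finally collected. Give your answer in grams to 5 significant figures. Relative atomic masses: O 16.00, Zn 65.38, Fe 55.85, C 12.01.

Pure ZnO = 174.24 × 0.7284 = 126.916 g.
M(ZnO) = 65.38 + 16.00 = 81.38 g/mol.
M(Fe) = 55.85 g/mol.
n(ZnO) = 126.916 / 81.38 = 1.55955 mol.
Step 1 (ZnO:CO = 1:1): theoretical n(CO) = 1.55955 mol; at 72.66% yield, n(CO) = 1.13317 mol.
Step 2 (CO:Fe = 3:2): theoretical n(Fe) = 0.755447 mol, so theoretical mass = 0.755447 × 55.85 = 42.1917 g.
At 70.39% yield, actual mass of Fe = 42.1917 × 0.7039 = 29.6988 g.

29.699 g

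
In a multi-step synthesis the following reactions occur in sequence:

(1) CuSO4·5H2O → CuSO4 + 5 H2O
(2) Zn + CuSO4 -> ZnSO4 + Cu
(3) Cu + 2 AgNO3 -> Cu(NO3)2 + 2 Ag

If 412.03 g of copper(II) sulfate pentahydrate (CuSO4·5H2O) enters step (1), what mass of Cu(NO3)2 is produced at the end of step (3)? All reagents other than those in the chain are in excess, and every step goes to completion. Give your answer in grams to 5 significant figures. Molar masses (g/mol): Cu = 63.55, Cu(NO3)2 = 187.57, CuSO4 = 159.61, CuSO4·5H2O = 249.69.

309.52 g

n(CuSO4·5H2O) = 412.03 / 249.69 = 1.65017 mol.
Reaction (1): CuSO4·5H2O→CuSO4 ratio 1:1 ⇒ n(CuSO4) = 1.65017 mol.
Reaction (2): CuSO4→Cu ratio 1:1 ⇒ n(Cu) = 1.65017 mol.
Reaction (3): Cu→Cu(NO3)2 ratio 1:1 ⇒ n(Cu(NO3)2) = 1.65017 mol.
Mass of Cu(NO3)2 = 1.65017 × 187.57 = 309.522 g.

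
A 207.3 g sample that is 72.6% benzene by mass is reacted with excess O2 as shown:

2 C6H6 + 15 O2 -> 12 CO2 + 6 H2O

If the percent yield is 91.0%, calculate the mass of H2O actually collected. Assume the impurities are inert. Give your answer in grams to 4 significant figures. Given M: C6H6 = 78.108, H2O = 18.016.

Pure C6H6 available = 207.3 g × 0.726 = 150.50 g.
n(C6H6) = 150.50 g / 78.108 g/mol = 1.9268 mol.
From the equation the C6H6:H2O mole ratio is 2:6, so n(H2O) = 1.9268 × 6/2 = 5.7805 mol.
Mass of H2O = 5.7805 mol × 18.016 g/mol = 104.14 g.
Actual mass collected = 104.14 g × 0.910 = 94.768 g.

94.77 g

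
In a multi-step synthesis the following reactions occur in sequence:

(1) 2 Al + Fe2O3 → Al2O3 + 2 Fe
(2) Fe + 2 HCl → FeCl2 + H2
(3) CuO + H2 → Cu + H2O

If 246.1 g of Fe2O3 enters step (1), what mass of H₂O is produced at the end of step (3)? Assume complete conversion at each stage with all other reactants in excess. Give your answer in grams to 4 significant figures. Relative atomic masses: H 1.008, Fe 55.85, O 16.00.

55.53 g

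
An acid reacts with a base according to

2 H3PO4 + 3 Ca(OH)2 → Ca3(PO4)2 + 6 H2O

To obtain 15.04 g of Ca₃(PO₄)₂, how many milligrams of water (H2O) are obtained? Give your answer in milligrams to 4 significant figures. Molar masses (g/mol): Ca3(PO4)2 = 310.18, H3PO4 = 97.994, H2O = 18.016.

n(Ca3(PO4)2) = 15.040 g / 310.18 g/mol = 0.048488 mol.
From the equation the Ca3(PO4)2:H2O mole ratio is 1:6, so n(H2O) = 0.048488 × 6/1 = 0.29093 mol.
Mass of H2O = 0.29093 mol × 18.016 g/mol = 5.2414 g.
Converting to mg: 5.2414 g = 5241 mg.

5241 mg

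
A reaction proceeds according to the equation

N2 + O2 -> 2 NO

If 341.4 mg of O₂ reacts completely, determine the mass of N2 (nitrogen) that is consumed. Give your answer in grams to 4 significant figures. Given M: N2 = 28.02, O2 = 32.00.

Convert: 341.4 mg = 0.34140 g.
n(O2) = 0.34140 g / 32.00 g/mol = 0.010669 mol.
From the equation the O2:N2 mole ratio is 1:1, so n(N2) = 0.010669 × 1/1 = 0.010669 mol.
Mass of N2 = 0.010669 mol × 28.02 g/mol = 0.29894 g.

0.2989 g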